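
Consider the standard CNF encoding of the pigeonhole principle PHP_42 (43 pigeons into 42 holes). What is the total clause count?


The PHP encoding has two parts:
1) At-least-one-hole clauses: 43 (one per pigeon, each with 42 literals).
2) At-most-one-pigeon-per-hole clauses: 42 holes * C(43,2) = 42 * 903 = 37926.
Total clauses = 43 + 37926 = 37969.

37969


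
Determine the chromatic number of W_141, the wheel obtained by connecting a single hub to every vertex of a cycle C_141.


W_141 consists of the cycle C_141 together with a hub vertex adjacent to every cycle vertex.
The cycle C_141 needs 3 colors (odd cycle -> 3).
The hub is adjacent to every cycle vertex, so it must receive a new color distinct from all of them.
Chromatic number = 3 + 1 = 4.

4


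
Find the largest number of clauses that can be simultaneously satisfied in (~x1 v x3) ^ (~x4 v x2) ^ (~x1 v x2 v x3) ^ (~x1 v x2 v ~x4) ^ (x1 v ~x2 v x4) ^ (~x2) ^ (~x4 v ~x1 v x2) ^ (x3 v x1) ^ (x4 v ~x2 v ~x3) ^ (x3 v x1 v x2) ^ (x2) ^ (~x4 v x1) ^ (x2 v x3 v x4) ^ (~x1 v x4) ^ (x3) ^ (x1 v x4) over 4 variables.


Enumerate all 16 truth assignments.
For each, count how many of the 16 clauses are satisfied.
The formula is not fully satisfiable, so the maximum is below 16.
Maximum simultaneously satisfiable clauses = 15.

15


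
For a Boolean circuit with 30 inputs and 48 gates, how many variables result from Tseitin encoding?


The Tseitin transformation introduces one auxiliary variable per gate.
Total variables = inputs + gates = 30 + 48 = 78.

78


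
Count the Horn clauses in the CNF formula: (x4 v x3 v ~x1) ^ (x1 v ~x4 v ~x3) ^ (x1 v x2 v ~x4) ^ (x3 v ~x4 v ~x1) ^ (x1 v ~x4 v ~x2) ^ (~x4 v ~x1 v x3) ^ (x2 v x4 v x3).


A Horn clause has at most one positive literal.
Clause 1: 2 positive lit(s) -> not Horn
Clause 2: 1 positive lit(s) -> Horn
Clause 3: 2 positive lit(s) -> not Horn
Clause 4: 1 positive lit(s) -> Horn
Clause 5: 1 positive lit(s) -> Horn
Clause 6: 1 positive lit(s) -> Horn
Clause 7: 3 positive lit(s) -> not Horn
Total Horn clauses = 4.

4


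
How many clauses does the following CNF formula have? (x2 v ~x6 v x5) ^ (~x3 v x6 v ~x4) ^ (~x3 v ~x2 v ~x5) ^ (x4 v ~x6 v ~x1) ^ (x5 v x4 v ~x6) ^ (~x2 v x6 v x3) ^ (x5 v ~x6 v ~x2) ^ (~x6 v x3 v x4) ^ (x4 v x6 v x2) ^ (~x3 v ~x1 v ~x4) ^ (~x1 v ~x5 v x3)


Each group enclosed in parentheses joined by ^ is one clause.
Counting the conjuncts: 11 clauses.

11


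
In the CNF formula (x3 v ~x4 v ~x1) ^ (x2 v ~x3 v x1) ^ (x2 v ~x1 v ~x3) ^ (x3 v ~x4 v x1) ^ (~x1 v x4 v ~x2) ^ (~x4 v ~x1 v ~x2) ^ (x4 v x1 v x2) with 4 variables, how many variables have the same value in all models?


Find all satisfying assignments: 4 model(s).
Check which variables have the same value in every model.
No variable is fixed across all models.
Backbone size = 0.

0


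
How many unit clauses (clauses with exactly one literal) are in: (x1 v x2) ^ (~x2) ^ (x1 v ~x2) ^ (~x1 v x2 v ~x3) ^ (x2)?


A unit clause contains exactly one literal.
Unit clauses found: (~x2), (x2).
Count = 2.

2


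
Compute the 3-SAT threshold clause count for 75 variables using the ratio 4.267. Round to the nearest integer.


The 3-SAT phase transition occurs at approximately 4.267 clauses per variable.
m = 4.267 * 75 = 320.025.
Rounded to nearest integer: 320.

320


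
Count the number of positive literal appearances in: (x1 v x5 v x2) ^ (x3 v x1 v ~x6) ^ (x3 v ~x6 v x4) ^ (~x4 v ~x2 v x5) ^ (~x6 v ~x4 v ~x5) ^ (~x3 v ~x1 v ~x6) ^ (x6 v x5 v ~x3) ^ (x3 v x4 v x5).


Scan each clause for unnegated literals.
Clause 1: 3 positive; Clause 2: 2 positive; Clause 3: 2 positive; Clause 4: 1 positive; Clause 5: 0 positive; Clause 6: 0 positive; Clause 7: 2 positive; Clause 8: 3 positive.
Total positive literal occurrences = 13.

13


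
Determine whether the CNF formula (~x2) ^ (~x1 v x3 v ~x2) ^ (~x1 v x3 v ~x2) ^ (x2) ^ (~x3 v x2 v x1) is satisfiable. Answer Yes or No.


Check all 8 possible truth assignments.
Number of satisfying assignments found: 0.
The formula is unsatisfiable.

No


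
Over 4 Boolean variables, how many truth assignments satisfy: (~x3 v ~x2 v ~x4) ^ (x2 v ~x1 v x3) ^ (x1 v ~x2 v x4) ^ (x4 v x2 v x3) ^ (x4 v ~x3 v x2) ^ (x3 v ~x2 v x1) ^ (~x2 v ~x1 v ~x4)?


Enumerate all 16 truth assignments over 4 variables.
Test each against every clause.
Satisfying assignments found: 5.

5


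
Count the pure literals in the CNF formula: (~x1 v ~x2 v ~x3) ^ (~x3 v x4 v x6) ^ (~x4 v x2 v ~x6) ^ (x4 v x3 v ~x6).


A pure literal appears in only one polarity across all clauses.
Pure literals: x1 (negative only).
Count = 1.

1


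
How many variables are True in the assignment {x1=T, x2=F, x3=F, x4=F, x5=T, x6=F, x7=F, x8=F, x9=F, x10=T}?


The weight is the number of variables assigned True.
True variables: x1, x5, x10.
Weight = 3.

3


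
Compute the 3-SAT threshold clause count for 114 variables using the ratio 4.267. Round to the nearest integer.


The 3-SAT phase transition occurs at approximately 4.267 clauses per variable.
m = 4.267 * 114 = 486.438.
Rounded to nearest integer: 486.

486


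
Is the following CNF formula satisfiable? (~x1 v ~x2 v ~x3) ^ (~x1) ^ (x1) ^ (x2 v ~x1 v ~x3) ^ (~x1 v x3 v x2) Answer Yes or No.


Check all 8 possible truth assignments.
Number of satisfying assignments found: 0.
The formula is unsatisfiable.

No


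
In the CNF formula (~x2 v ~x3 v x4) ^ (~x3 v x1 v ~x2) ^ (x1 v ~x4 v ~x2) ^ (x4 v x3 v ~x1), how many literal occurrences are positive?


Scan each clause for unnegated literals.
Clause 1: 1 positive; Clause 2: 1 positive; Clause 3: 1 positive; Clause 4: 2 positive.
Total positive literal occurrences = 5.

5


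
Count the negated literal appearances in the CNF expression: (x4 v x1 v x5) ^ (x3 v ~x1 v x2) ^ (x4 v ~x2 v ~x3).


Scan each clause for negated literals.
Clause 1: 0 negative; Clause 2: 1 negative; Clause 3: 2 negative.
Total negative literal occurrences = 3.

3


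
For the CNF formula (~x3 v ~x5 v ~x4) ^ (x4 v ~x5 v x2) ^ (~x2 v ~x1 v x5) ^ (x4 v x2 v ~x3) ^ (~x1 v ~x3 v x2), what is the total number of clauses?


Each group enclosed in parentheses joined by ^ is one clause.
Counting the conjuncts: 5 clauses.

5


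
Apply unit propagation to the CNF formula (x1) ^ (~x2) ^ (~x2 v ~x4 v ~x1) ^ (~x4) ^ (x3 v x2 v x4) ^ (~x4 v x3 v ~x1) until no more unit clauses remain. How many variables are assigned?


Unit propagation repeatedly assigns the literal in any unit clause, then simplifies.
Assignments in order: x1 = T, x2 = F, x4 = F, x3 = T.
No further unit clauses remain.
Total variables assigned = 4.

4


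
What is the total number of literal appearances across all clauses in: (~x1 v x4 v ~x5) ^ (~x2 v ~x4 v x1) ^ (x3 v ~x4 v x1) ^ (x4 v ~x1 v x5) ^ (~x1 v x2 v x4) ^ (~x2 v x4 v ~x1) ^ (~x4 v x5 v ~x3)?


Clause lengths: 3, 3, 3, 3, 3, 3, 3.
Sum = 3 + 3 + 3 + 3 + 3 + 3 + 3 = 21.

21


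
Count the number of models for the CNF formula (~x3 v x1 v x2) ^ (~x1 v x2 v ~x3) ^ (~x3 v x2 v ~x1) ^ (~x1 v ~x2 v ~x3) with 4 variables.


Enumerate all 16 truth assignments over 4 variables.
Test each against every clause.
Satisfying assignments found: 10.

10


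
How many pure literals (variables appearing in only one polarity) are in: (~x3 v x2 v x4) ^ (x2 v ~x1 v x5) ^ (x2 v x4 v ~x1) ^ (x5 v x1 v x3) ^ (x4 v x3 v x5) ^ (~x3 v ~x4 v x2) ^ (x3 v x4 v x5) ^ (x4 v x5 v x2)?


A pure literal appears in only one polarity across all clauses.
Pure literals: x2 (positive only), x5 (positive only).
Count = 2.

2


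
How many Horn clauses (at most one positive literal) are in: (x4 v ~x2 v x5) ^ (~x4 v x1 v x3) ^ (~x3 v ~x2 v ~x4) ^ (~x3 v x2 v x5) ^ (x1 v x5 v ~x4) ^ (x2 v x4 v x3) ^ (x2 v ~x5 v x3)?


A Horn clause has at most one positive literal.
Clause 1: 2 positive lit(s) -> not Horn
Clause 2: 2 positive lit(s) -> not Horn
Clause 3: 0 positive lit(s) -> Horn
Clause 4: 2 positive lit(s) -> not Horn
Clause 5: 2 positive lit(s) -> not Horn
Clause 6: 3 positive lit(s) -> not Horn
Clause 7: 2 positive lit(s) -> not Horn
Total Horn clauses = 1.

1


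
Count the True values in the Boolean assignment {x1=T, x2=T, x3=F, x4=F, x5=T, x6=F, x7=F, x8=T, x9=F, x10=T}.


The weight is the number of variables assigned True.
True variables: x1, x2, x5, x8, x10.
Weight = 5.

5


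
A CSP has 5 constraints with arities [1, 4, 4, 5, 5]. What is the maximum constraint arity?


The arities are: 1, 4, 4, 5, 5.
Scan for the maximum value.
Maximum arity = 5.

5


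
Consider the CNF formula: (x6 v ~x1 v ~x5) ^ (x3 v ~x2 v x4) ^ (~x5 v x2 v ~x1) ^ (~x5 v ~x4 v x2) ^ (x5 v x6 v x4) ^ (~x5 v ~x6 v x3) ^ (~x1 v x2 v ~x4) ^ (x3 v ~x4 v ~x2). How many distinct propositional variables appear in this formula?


Identify each distinct variable in the formula.
Variables found: x1, x2, x3, x4, x5, x6.
Total distinct variables = 6.

6


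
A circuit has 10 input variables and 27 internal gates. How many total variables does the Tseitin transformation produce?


The Tseitin transformation introduces one auxiliary variable per gate.
Total variables = inputs + gates = 10 + 27 = 37.

37


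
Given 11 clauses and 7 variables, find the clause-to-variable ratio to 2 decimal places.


Clause-to-variable ratio = clauses / variables.
11 / 7 = 1.57.

1.57


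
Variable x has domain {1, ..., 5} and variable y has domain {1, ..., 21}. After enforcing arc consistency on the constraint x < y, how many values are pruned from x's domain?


For the constraint x < y, x needs a supporting value in y's domain.
x can be at most 20 (one less than y's maximum).
Valid x values from domain: 5 out of 5.
Pruned = 5 - 5 = 0.

0


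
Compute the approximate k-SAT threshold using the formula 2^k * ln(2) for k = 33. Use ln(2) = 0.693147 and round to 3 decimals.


Using the asymptotic formula: threshold ~ 2^k * ln(2).
2^33 = 8589934592.
8589934592 * 0.693147 = 5954087392.641.

5954087392.641


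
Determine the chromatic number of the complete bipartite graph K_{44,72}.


K_{44,72} is bipartite by definition: the two parts are independent sets, with every edge crossing between them.
Color all vertices in one part with color 1 and all vertices in the other part with color 2.
Since the graph has at least one edge, one color does not suffice.
Chromatic number = 2.

2


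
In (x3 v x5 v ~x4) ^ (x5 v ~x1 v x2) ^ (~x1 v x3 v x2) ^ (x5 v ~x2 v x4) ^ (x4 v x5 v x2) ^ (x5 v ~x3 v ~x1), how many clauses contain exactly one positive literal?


A definite clause has exactly one positive literal.
Clause 1: 2 positive -> not definite
Clause 2: 2 positive -> not definite
Clause 3: 2 positive -> not definite
Clause 4: 2 positive -> not definite
Clause 5: 3 positive -> not definite
Clause 6: 1 positive -> definite
Definite clause count = 1.

1


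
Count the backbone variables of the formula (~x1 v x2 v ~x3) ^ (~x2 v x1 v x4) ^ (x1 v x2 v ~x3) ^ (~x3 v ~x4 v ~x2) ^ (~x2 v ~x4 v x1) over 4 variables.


Find all satisfying assignments: 7 model(s).
Check which variables have the same value in every model.
No variable is fixed across all models.
Backbone size = 0.

0


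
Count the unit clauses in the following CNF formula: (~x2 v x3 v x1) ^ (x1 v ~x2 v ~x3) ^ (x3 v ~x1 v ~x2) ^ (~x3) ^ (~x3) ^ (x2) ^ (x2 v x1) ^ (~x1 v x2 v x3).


A unit clause contains exactly one literal.
Unit clauses found: (~x3), (~x3), (x2).
Count = 3.

3


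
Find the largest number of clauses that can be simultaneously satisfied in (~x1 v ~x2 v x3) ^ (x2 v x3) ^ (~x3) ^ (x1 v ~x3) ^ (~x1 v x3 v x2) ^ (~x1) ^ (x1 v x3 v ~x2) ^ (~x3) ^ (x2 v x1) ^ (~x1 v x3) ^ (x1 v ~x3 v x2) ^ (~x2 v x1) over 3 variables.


Enumerate all 8 truth assignments.
For each, count how many of the 12 clauses are satisfied.
The formula is not fully satisfiable, so the maximum is below 12.
Maximum simultaneously satisfiable clauses = 10.

10


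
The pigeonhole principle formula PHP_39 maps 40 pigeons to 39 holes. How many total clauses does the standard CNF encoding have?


The PHP encoding has two parts:
1) At-least-one-hole clauses: 40 (one per pigeon, each with 39 literals).
2) At-most-one-pigeon-per-hole clauses: 39 holes * C(40,2) = 39 * 780 = 30420.
Total clauses = 40 + 30420 = 30460.

30460


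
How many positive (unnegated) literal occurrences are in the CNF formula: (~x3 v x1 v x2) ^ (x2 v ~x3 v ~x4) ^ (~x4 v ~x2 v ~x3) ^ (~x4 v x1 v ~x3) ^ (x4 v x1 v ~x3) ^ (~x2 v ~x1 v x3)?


Scan each clause for unnegated literals.
Clause 1: 2 positive; Clause 2: 1 positive; Clause 3: 0 positive; Clause 4: 1 positive; Clause 5: 2 positive; Clause 6: 1 positive.
Total positive literal occurrences = 7.

7


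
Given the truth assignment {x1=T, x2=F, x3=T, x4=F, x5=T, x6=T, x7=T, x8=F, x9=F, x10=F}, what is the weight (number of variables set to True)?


The weight is the number of variables assigned True.
True variables: x1, x3, x5, x6, x7.
Weight = 5.

5


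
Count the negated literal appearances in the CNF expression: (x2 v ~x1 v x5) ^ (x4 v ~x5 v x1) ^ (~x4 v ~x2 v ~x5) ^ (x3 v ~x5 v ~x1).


Scan each clause for negated literals.
Clause 1: 1 negative; Clause 2: 1 negative; Clause 3: 3 negative; Clause 4: 2 negative.
Total negative literal occurrences = 7.

7


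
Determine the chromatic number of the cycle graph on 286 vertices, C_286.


A cycle on an even number of vertices is bipartite: alternate two colors around the cycle.
Since 286 is even, two colors suffice, and at least two are needed because the graph has edges.
Chromatic number = 2.

2


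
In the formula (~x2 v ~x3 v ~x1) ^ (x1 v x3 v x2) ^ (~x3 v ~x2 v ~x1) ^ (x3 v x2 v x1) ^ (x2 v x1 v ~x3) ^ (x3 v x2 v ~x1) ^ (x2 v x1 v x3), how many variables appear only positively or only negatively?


A pure literal appears in only one polarity across all clauses.
No pure literals found.
Count = 0.

0


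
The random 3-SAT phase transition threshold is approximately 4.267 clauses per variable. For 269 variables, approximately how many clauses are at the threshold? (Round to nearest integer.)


The 3-SAT phase transition occurs at approximately 4.267 clauses per variable.
m = 4.267 * 269 = 1147.823.
Rounded to nearest integer: 1148.

1148


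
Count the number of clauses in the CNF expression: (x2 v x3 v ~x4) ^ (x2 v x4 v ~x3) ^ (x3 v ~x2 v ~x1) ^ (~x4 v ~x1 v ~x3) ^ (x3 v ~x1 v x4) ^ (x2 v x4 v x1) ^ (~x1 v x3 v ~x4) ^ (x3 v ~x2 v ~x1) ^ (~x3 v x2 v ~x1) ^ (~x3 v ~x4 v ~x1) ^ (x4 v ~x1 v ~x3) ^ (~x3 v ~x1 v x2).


Each group enclosed in parentheses joined by ^ is one clause.
Counting the conjuncts: 12 clauses.

12


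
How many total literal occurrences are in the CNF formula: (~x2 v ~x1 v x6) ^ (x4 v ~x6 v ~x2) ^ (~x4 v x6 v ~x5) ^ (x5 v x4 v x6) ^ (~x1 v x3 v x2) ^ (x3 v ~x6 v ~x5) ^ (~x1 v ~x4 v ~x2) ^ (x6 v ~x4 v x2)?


Clause lengths: 3, 3, 3, 3, 3, 3, 3, 3.
Sum = 3 + 3 + 3 + 3 + 3 + 3 + 3 + 3 = 24.

24


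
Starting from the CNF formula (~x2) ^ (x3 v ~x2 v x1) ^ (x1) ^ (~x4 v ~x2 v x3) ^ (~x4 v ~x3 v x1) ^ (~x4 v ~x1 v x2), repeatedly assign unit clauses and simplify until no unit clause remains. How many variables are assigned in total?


Unit propagation repeatedly assigns the literal in any unit clause, then simplifies.
Assignments in order: x2 = F, x1 = T, x4 = F.
No further unit clauses remain.
Total variables assigned = 3.

3


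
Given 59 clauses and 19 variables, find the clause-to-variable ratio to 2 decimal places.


Clause-to-variable ratio = clauses / variables.
59 / 19 = 3.11.

3.11


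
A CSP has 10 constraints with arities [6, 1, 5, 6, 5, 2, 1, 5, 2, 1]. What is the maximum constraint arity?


The arities are: 6, 1, 5, 6, 5, 2, 1, 5, 2, 1.
Scan for the maximum value.
Maximum arity = 6.

6


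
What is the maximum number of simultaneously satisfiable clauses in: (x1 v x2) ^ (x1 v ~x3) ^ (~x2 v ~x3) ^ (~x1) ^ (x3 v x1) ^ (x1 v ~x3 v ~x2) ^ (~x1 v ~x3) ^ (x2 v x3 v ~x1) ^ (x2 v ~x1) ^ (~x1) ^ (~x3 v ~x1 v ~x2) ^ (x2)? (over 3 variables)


Enumerate all 8 truth assignments.
For each, count how many of the 12 clauses are satisfied.
The formula is not fully satisfiable, so the maximum is below 12.
Maximum simultaneously satisfiable clauses = 11.

11


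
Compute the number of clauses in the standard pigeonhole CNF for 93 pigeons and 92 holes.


The PHP encoding has two parts:
1) At-least-one-hole clauses: 93 (one per pigeon, each with 92 literals).
2) At-most-one-pigeon-per-hole clauses: 92 holes * C(93,2) = 92 * 4278 = 393576.
Total clauses = 93 + 393576 = 393669.

393669


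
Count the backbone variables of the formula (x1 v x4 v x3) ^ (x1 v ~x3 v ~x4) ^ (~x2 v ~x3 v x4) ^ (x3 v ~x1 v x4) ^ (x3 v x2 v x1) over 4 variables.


Find all satisfying assignments: 7 model(s).
Check which variables have the same value in every model.
No variable is fixed across all models.
Backbone size = 0.

0


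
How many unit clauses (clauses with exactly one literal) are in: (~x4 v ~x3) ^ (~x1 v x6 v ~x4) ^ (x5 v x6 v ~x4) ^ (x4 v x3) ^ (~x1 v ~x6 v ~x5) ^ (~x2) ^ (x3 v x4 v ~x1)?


A unit clause contains exactly one literal.
Unit clauses found: (~x2).
Count = 1.

1


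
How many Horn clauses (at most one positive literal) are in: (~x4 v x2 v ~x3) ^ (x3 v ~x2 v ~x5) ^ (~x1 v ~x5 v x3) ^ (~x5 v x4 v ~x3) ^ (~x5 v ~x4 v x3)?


A Horn clause has at most one positive literal.
Clause 1: 1 positive lit(s) -> Horn
Clause 2: 1 positive lit(s) -> Horn
Clause 3: 1 positive lit(s) -> Horn
Clause 4: 1 positive lit(s) -> Horn
Clause 5: 1 positive lit(s) -> Horn
Total Horn clauses = 5.

5


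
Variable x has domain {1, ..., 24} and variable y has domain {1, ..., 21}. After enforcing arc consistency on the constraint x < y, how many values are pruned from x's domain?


For the constraint x < y, x needs a supporting value in y's domain.
x can be at most 20 (one less than y's maximum).
Valid x values from domain: 20 out of 24.
Pruned = 24 - 20 = 4.

4


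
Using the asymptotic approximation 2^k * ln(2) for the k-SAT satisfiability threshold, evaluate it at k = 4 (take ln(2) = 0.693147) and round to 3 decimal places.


Using the asymptotic formula: threshold ~ 2^k * ln(2).
2^4 = 16.
16 * 0.693147 = 11.09.

11.09


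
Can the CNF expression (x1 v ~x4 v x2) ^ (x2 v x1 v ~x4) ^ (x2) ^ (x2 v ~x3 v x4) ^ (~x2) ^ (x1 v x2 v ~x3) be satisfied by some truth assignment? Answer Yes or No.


Check all 16 possible truth assignments.
Number of satisfying assignments found: 0.
The formula is unsatisfiable.

No


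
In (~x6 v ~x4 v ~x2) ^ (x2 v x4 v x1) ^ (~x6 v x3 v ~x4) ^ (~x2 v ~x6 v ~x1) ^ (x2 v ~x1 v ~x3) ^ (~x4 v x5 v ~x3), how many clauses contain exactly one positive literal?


A definite clause has exactly one positive literal.
Clause 1: 0 positive -> not definite
Clause 2: 3 positive -> not definite
Clause 3: 1 positive -> definite
Clause 4: 0 positive -> not definite
Clause 5: 1 positive -> definite
Clause 6: 1 positive -> definite
Definite clause count = 3.

3


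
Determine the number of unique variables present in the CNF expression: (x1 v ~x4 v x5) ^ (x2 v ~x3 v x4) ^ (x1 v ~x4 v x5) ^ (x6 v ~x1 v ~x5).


Identify each distinct variable in the formula.
Variables found: x1, x2, x3, x4, x5, x6.
Total distinct variables = 6.

6


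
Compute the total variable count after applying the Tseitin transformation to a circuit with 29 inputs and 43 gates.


The Tseitin transformation introduces one auxiliary variable per gate.
Total variables = inputs + gates = 29 + 43 = 72.

72


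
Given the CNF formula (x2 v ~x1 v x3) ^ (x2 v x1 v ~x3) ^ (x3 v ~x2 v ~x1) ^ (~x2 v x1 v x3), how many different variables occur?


Identify each distinct variable in the formula.
Variables found: x1, x2, x3.
Total distinct variables = 3.

3


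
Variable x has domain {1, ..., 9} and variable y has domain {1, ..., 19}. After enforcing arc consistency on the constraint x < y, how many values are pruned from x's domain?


For the constraint x < y, x needs a supporting value in y's domain.
x can be at most 18 (one less than y's maximum).
Valid x values from domain: 9 out of 9.
Pruned = 9 - 9 = 0.

0


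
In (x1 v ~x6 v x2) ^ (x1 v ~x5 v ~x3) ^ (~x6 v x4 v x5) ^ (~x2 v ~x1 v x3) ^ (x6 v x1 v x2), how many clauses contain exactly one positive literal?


A definite clause has exactly one positive literal.
Clause 1: 2 positive -> not definite
Clause 2: 1 positive -> definite
Clause 3: 2 positive -> not definite
Clause 4: 1 positive -> definite
Clause 5: 3 positive -> not definite
Definite clause count = 2.

2


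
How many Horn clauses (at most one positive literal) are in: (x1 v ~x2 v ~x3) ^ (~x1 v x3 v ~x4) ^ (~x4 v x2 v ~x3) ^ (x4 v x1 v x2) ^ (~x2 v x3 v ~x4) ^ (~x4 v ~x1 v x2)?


A Horn clause has at most one positive literal.
Clause 1: 1 positive lit(s) -> Horn
Clause 2: 1 positive lit(s) -> Horn
Clause 3: 1 positive lit(s) -> Horn
Clause 4: 3 positive lit(s) -> not Horn
Clause 5: 1 positive lit(s) -> Horn
Clause 6: 1 positive lit(s) -> Horn
Total Horn clauses = 5.

5


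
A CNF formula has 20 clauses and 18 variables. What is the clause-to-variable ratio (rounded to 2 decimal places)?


Clause-to-variable ratio = clauses / variables.
20 / 18 = 1.11.

1.11


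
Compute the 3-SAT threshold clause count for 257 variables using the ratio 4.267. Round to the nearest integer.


The 3-SAT phase transition occurs at approximately 4.267 clauses per variable.
m = 4.267 * 257 = 1096.619.
Rounded to nearest integer: 1097.

1097


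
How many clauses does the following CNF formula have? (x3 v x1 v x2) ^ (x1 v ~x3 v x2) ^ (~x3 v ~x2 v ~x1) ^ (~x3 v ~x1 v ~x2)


Each group enclosed in parentheses joined by ^ is one clause.
Counting the conjuncts: 4 clauses.

4


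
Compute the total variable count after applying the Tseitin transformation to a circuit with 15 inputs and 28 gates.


The Tseitin transformation introduces one auxiliary variable per gate.
Total variables = inputs + gates = 15 + 28 = 43.

43


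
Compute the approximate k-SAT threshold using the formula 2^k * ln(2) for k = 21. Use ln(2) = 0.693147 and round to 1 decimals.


Using the asymptotic formula: threshold ~ 2^k * ln(2).
2^21 = 2097152.
2097152 * 0.693147 = 1453634.6.

1453634.6


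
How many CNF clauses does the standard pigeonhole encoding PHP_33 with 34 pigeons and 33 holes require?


The PHP encoding has two parts:
1) At-least-one-hole clauses: 34 (one per pigeon, each with 33 literals).
2) At-most-one-pigeon-per-hole clauses: 33 holes * C(34,2) = 33 * 561 = 18513.
Total clauses = 34 + 18513 = 18547.

18547


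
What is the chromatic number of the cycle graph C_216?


A cycle on an even number of vertices is bipartite: alternate two colors around the cycle.
Since 216 is even, two colors suffice, and at least two are needed because the graph has edges.
Chromatic number = 2.

2


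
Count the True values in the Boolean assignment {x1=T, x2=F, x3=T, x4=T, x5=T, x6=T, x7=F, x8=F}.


The weight is the number of variables assigned True.
True variables: x1, x3, x4, x5, x6.
Weight = 5.

5


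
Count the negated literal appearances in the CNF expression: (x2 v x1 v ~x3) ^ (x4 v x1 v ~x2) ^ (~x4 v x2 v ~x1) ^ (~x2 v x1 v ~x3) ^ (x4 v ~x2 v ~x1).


Scan each clause for negated literals.
Clause 1: 1 negative; Clause 2: 1 negative; Clause 3: 2 negative; Clause 4: 2 negative; Clause 5: 2 negative.
Total negative literal occurrences = 8.

8


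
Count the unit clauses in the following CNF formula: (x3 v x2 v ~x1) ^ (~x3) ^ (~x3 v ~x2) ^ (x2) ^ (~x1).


A unit clause contains exactly one literal.
Unit clauses found: (~x3), (x2), (~x1).
Count = 3.

3


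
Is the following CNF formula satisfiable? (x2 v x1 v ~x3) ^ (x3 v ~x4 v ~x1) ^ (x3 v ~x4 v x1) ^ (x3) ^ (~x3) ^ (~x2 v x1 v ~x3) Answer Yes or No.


Check all 16 possible truth assignments.
Number of satisfying assignments found: 0.
The formula is unsatisfiable.

No


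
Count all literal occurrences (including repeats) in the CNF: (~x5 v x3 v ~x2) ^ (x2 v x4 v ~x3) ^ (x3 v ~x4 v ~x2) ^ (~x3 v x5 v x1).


Clause lengths: 3, 3, 3, 3.
Sum = 3 + 3 + 3 + 3 = 12.

12


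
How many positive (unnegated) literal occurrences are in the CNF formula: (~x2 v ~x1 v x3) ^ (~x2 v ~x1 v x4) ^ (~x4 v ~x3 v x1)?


Scan each clause for unnegated literals.
Clause 1: 1 positive; Clause 2: 1 positive; Clause 3: 1 positive.
Total positive literal occurrences = 3.

3


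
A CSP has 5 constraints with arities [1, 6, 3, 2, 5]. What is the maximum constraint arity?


The arities are: 1, 6, 3, 2, 5.
Scan for the maximum value.
Maximum arity = 6.

6


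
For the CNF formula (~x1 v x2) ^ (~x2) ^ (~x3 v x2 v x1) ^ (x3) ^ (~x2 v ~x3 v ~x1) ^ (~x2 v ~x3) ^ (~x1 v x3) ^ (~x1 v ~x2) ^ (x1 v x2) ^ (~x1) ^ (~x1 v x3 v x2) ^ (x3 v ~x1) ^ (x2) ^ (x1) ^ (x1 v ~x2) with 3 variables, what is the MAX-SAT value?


Enumerate all 8 truth assignments.
For each, count how many of the 15 clauses are satisfied.
The formula is not fully satisfiable, so the maximum is below 15.
Maximum simultaneously satisfiable clauses = 12.

12


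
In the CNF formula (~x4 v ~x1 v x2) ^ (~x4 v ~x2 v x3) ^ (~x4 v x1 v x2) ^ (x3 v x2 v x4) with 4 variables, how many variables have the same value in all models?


Find all satisfying assignments: 8 model(s).
Check which variables have the same value in every model.
No variable is fixed across all models.
Backbone size = 0.

0


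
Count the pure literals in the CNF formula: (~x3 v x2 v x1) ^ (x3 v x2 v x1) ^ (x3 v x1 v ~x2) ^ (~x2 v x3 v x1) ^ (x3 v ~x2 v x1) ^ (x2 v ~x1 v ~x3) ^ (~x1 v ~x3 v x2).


A pure literal appears in only one polarity across all clauses.
No pure literals found.
Count = 0.

0


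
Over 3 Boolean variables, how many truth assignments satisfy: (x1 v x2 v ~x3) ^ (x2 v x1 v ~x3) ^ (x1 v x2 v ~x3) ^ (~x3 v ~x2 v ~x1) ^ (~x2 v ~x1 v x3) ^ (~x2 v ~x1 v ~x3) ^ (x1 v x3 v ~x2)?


Enumerate all 8 truth assignments over 3 variables.
Test each against every clause.
Satisfying assignments found: 4.

4


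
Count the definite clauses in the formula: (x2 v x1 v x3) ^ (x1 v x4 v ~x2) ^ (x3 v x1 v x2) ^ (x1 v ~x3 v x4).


A definite clause has exactly one positive literal.
Clause 1: 3 positive -> not definite
Clause 2: 2 positive -> not definite
Clause 3: 3 positive -> not definite
Clause 4: 2 positive -> not definite
Definite clause count = 0.

0


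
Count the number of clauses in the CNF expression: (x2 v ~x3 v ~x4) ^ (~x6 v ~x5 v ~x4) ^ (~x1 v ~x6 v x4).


Each group enclosed in parentheses joined by ^ is one clause.
Counting the conjuncts: 3 clauses.

3


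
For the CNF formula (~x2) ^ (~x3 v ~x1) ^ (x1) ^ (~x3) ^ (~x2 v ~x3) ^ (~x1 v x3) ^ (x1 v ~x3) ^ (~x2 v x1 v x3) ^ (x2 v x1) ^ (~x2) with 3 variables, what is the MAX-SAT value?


Enumerate all 8 truth assignments.
For each, count how many of the 10 clauses are satisfied.
The formula is not fully satisfiable, so the maximum is below 10.
Maximum simultaneously satisfiable clauses = 9.

9


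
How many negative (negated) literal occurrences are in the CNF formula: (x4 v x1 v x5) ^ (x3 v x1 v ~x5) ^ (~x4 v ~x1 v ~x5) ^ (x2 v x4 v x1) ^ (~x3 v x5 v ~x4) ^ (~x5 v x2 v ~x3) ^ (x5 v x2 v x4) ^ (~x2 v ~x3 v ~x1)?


Scan each clause for negated literals.
Clause 1: 0 negative; Clause 2: 1 negative; Clause 3: 3 negative; Clause 4: 0 negative; Clause 5: 2 negative; Clause 6: 2 negative; Clause 7: 0 negative; Clause 8: 3 negative.
Total negative literal occurrences = 11.

11


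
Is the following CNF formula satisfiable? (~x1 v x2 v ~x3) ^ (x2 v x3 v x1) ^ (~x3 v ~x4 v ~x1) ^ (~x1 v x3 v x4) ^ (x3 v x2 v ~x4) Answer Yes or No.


Check all 16 possible truth assignments.
Number of satisfying assignments found: 8.
The formula is satisfiable.

Yes


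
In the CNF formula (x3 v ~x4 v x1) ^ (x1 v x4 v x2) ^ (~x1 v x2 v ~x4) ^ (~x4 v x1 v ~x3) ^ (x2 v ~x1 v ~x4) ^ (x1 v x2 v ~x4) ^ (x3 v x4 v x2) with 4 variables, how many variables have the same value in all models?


Find all satisfying assignments: 7 model(s).
Check which variables have the same value in every model.
No variable is fixed across all models.
Backbone size = 0.

0


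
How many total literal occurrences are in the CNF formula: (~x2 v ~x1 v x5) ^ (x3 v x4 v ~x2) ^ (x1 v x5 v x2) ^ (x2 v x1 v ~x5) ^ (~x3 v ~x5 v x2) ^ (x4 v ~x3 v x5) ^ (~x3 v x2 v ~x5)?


Clause lengths: 3, 3, 3, 3, 3, 3, 3.
Sum = 3 + 3 + 3 + 3 + 3 + 3 + 3 = 21.

21


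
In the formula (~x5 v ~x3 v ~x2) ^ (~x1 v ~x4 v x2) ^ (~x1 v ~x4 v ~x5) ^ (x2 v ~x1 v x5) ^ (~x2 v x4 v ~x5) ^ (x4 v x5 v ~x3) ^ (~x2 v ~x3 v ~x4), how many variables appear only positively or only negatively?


A pure literal appears in only one polarity across all clauses.
Pure literals: x1 (negative only), x3 (negative only).
Count = 2.

2


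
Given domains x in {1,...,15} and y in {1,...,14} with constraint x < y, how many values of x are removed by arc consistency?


For the constraint x < y, x needs a supporting value in y's domain.
x can be at most 13 (one less than y's maximum).
Valid x values from domain: 13 out of 15.
Pruned = 15 - 13 = 2.

2


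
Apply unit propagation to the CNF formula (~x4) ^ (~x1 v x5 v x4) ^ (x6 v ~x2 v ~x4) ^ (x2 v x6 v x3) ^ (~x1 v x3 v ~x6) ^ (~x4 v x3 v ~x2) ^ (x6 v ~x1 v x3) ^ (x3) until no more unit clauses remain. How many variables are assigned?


Unit propagation repeatedly assigns the literal in any unit clause, then simplifies.
Assignments in order: x4 = F, x3 = T.
No further unit clauses remain.
Total variables assigned = 2.

2


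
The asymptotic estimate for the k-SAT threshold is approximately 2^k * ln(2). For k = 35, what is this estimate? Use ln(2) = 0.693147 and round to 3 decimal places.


Using the asymptotic formula: threshold ~ 2^k * ln(2).
2^35 = 34359738368.
34359738368 * 0.693147 = 23816349570.564.

23816349570.564


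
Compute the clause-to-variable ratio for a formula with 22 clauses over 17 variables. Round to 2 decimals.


Clause-to-variable ratio = clauses / variables.
22 / 17 = 1.29.

1.29


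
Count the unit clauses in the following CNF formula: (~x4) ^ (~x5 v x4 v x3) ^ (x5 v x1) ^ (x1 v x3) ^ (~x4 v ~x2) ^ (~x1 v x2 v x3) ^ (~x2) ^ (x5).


A unit clause contains exactly one literal.
Unit clauses found: (~x4), (~x2), (x5).
Count = 3.

3


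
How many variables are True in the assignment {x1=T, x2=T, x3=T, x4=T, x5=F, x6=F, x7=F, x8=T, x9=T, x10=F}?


The weight is the number of variables assigned True.
True variables: x1, x2, x3, x4, x8, x9.
Weight = 6.

6


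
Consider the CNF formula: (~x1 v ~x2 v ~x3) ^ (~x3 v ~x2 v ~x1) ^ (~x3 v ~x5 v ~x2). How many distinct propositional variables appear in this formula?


Identify each distinct variable in the formula.
Variables found: x1, x2, x3, x5.
Total distinct variables = 4.

4


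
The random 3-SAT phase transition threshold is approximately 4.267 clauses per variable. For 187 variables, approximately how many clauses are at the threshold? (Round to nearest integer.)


The 3-SAT phase transition occurs at approximately 4.267 clauses per variable.
m = 4.267 * 187 = 797.929.
Rounded to nearest integer: 798.

798


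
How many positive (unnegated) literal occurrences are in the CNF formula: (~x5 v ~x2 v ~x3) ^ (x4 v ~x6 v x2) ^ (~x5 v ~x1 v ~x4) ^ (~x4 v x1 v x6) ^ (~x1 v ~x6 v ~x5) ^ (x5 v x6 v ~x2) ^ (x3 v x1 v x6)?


Scan each clause for unnegated literals.
Clause 1: 0 positive; Clause 2: 2 positive; Clause 3: 0 positive; Clause 4: 2 positive; Clause 5: 0 positive; Clause 6: 2 positive; Clause 7: 3 positive.
Total positive literal occurrences = 9.

9


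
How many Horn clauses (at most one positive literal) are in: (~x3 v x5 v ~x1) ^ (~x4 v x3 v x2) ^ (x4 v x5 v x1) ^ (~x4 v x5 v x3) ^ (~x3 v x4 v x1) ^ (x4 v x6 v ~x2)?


A Horn clause has at most one positive literal.
Clause 1: 1 positive lit(s) -> Horn
Clause 2: 2 positive lit(s) -> not Horn
Clause 3: 3 positive lit(s) -> not Horn
Clause 4: 2 positive lit(s) -> not Horn
Clause 5: 2 positive lit(s) -> not Horn
Clause 6: 2 positive lit(s) -> not Horn
Total Horn clauses = 1.

1


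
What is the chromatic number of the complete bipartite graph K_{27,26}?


K_{27,26} is bipartite by definition: the two parts are independent sets, with every edge crossing between them.
Color all vertices in one part with color 1 and all vertices in the other part with color 2.
Since the graph has at least one edge, one color does not suffice.
Chromatic number = 2.

2


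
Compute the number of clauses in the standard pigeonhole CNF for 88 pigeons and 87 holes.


The PHP encoding has two parts:
1) At-least-one-hole clauses: 88 (one per pigeon, each with 87 literals).
2) At-most-one-pigeon-per-hole clauses: 87 holes * C(88,2) = 87 * 3828 = 333036.
Total clauses = 88 + 333036 = 333124.

333124


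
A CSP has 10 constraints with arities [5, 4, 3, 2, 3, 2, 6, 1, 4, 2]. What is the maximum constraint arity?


The arities are: 5, 4, 3, 2, 3, 2, 6, 1, 4, 2.
Scan for the maximum value.
Maximum arity = 6.

6


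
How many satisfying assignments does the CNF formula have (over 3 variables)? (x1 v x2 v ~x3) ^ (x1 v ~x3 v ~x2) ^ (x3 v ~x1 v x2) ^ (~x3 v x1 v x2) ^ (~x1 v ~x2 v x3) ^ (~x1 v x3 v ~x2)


Enumerate all 8 truth assignments over 3 variables.
Test each against every clause.
Satisfying assignments found: 4.

4


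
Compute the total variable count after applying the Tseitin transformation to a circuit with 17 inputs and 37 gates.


The Tseitin transformation introduces one auxiliary variable per gate.
Total variables = inputs + gates = 17 + 37 = 54.

54


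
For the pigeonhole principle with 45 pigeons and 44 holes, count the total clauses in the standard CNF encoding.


The PHP encoding has two parts:
1) At-least-one-hole clauses: 45 (one per pigeon, each with 44 literals).
2) At-most-one-pigeon-per-hole clauses: 44 holes * C(45,2) = 44 * 990 = 43560.
Total clauses = 45 + 43560 = 43605.

43605


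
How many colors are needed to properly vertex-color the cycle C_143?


An odd cycle cannot be 2-colored: alternating two colors around the cycle returns to the start with a conflict.
Since 143 is odd, three colors are required (and three suffice).
Chromatic number = 3.

3


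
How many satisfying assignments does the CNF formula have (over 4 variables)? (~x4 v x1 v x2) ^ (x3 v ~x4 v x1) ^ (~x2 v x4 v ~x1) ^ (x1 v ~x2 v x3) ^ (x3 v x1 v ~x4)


Enumerate all 16 truth assignments over 4 variables.
Test each against every clause.
Satisfying assignments found: 10.

10


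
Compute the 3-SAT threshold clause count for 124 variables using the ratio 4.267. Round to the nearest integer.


The 3-SAT phase transition occurs at approximately 4.267 clauses per variable.
m = 4.267 * 124 = 529.108.
Rounded to nearest integer: 529.

529


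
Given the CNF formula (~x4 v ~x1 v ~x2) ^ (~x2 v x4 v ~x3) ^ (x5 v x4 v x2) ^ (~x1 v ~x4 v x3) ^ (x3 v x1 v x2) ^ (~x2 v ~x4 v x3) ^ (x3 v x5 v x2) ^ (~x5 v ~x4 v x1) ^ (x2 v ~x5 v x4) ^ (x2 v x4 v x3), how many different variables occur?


Identify each distinct variable in the formula.
Variables found: x1, x2, x3, x4, x5.
Total distinct variables = 5.

5


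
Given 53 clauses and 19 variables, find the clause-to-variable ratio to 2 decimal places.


Clause-to-variable ratio = clauses / variables.
53 / 19 = 2.79.

2.79


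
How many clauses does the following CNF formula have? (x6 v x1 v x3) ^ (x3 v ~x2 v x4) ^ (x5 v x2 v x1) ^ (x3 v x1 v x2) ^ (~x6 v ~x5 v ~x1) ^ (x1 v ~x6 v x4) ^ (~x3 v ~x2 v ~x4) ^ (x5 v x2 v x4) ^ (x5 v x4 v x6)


Each group enclosed in parentheses joined by ^ is one clause.
Counting the conjuncts: 9 clauses.

9


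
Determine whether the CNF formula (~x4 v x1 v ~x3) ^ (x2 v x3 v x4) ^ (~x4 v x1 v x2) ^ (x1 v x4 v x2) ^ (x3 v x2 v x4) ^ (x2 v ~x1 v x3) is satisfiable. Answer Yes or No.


Check all 16 possible truth assignments.
Number of satisfying assignments found: 9.
The formula is satisfiable.

Yes


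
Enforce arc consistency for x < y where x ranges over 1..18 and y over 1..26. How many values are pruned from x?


For the constraint x < y, x needs a supporting value in y's domain.
x can be at most 25 (one less than y's maximum).
Valid x values from domain: 18 out of 18.
Pruned = 18 - 18 = 0.

0


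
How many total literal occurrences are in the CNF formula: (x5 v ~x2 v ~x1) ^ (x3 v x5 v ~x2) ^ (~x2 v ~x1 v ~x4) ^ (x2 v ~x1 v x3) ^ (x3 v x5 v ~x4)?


Clause lengths: 3, 3, 3, 3, 3.
Sum = 3 + 3 + 3 + 3 + 3 = 15.

15


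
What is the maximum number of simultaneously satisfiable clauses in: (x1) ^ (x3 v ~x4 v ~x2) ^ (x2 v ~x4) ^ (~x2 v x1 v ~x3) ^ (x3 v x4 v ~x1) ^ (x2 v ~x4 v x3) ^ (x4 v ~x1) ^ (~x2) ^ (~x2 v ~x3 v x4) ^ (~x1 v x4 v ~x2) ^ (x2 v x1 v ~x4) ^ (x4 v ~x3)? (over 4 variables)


Enumerate all 16 truth assignments.
For each, count how many of the 12 clauses are satisfied.
The formula is not fully satisfiable, so the maximum is below 12.
Maximum simultaneously satisfiable clauses = 11.

11


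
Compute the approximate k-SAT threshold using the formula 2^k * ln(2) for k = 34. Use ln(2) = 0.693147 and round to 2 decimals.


Using the asymptotic formula: threshold ~ 2^k * ln(2).
2^34 = 17179869184.
17179869184 * 0.693147 = 11908174785.28.

11908174785.28


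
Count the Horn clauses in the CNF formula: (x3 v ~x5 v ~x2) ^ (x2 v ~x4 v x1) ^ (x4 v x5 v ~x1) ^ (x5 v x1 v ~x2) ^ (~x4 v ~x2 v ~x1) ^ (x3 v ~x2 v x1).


A Horn clause has at most one positive literal.
Clause 1: 1 positive lit(s) -> Horn
Clause 2: 2 positive lit(s) -> not Horn
Clause 3: 2 positive lit(s) -> not Horn
Clause 4: 2 positive lit(s) -> not Horn
Clause 5: 0 positive lit(s) -> Horn
Clause 6: 2 positive lit(s) -> not Horn
Total Horn clauses = 2.

2


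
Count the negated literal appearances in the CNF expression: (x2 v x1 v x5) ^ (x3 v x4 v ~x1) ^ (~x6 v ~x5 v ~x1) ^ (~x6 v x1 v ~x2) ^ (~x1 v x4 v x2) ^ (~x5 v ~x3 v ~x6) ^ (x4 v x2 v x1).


Scan each clause for negated literals.
Clause 1: 0 negative; Clause 2: 1 negative; Clause 3: 3 negative; Clause 4: 2 negative; Clause 5: 1 negative; Clause 6: 3 negative; Clause 7: 0 negative.
Total negative literal occurrences = 10.

10


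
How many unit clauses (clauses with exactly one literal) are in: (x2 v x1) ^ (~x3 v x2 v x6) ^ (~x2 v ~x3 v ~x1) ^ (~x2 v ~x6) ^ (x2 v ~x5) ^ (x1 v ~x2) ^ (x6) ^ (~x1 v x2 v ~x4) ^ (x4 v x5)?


A unit clause contains exactly one literal.
Unit clauses found: (x6).
Count = 1.

1


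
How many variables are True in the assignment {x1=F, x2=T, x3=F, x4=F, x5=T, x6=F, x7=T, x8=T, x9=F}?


The weight is the number of variables assigned True.
True variables: x2, x5, x7, x8.
Weight = 4.

4


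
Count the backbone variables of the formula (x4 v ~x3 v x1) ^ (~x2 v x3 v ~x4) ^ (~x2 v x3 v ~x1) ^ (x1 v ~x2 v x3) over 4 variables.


Find all satisfying assignments: 10 model(s).
Check which variables have the same value in every model.
No variable is fixed across all models.
Backbone size = 0.

0


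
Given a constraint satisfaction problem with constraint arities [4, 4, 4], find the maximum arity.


The arities are: 4, 4, 4.
Scan for the maximum value.
Maximum arity = 4.

4


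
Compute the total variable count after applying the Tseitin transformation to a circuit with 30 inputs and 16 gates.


The Tseitin transformation introduces one auxiliary variable per gate.
Total variables = inputs + gates = 30 + 16 = 46.

46


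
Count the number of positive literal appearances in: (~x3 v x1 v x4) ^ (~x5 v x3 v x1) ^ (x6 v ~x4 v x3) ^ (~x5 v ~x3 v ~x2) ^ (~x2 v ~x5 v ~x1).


Scan each clause for unnegated literals.
Clause 1: 2 positive; Clause 2: 2 positive; Clause 3: 2 positive; Clause 4: 0 positive; Clause 5: 0 positive.
Total positive literal occurrences = 6.

6


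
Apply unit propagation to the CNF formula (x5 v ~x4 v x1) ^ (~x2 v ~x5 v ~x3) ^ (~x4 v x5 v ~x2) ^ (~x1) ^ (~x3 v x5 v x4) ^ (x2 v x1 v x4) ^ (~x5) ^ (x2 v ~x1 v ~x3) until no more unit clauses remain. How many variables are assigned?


Unit propagation repeatedly assigns the literal in any unit clause, then simplifies.
Assignments in order: x1 = F, x5 = F, x4 = F, x3 = F, x2 = T.
No further unit clauses remain.
Total variables assigned = 5.

5
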